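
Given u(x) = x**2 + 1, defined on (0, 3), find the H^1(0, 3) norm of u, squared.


||u||_{H^1}^2 = 528/5

The H^1 norm (squared) on an interval (0, L) is
  ||u||_{H^1}^2 = ∫_0^L u(x)^2 dx + ∫_0^L u'(x)^2 dx.
Compute u'(x) = 2*x.
Then u(x)^2 = x**4 + 2*x**2 + 1 and u'(x)^2 = 4*x**2.
Integrate each monomial from 0 to 3 using ∫_0^3 c·x^n dx = c·3^(n+1)/(n+1):
  ∫_0^3 u(x)^2 dx = ∫_0^3 (x^4 + 2*x^2 + 1) dx. Term by term:
    ∫_0^3 x^4 dx = 243/5;  ∫_0^3 2*x^2 dx = 18;  ∫_0^3 1 dx = 3.
  Sum: 243/5 + 18 + 3 = 348/5.
  ∫_0^3 u'(x)^2 dx = ∫_0^3 (4*x^2) dx. Term by term:
    ∫_0^3 4*x^2 dx = 36.
Adding: ||u||_{H^1}^2 = 348/5 + 36 = 528/5.


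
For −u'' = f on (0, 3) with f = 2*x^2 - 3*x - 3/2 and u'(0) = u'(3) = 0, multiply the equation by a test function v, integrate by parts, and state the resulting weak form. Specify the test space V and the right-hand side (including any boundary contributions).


V = H^1(0, 3) (no boundary constraint on v; u is determined up to an additive constant); weak form: ∫_0^3 u'v' dx = ∫_0^3 (2*x^2 - 3*x - 3/2) v dx for all v ∈ V.

Multiply both sides by a test function v and integrate from 0 to 3:
  ∫_0^3 −u''(x) v(x) dx = ∫_0^3 f(x) v(x) dx.
Integrate the LHS by parts once:
  ∫_0^3 −u'' v dx = −[u'(x) v(x)]_0^3 + ∫_0^3 u'(x) v'(x) dx.
Thus ∫_0^3 u'(x) v'(x) dx = ∫_0^3 f(x) v(x) dx + [u'(x) v(x)]_0^3.
Choose V so that boundary terms are either known or forced to vanish.
u has homogeneous Neumann: u'(0) = u'(3) = 0. So [u' v]_0^3 = 0·v(3) − 0·v(0) = 0 for any v; take V = H^1(0, 3).
Weak formulation: find u (satisfying any essential BC) such that ∫_0^3 u'(x) v'(x) dx = ∫_0^3 f v dx for all v ∈ V (homogeneous Neumann, so boundary terms vanish).
Substituting f(x) = 2*x^2 - 3*x - 3/2, the right-hand side is ∫_0^3 (2*x^2 - 3*x - 3/2) v dx.
Compatibility check (pure Neumann): taking v ≡ 1 ∈ V gives 0 = ∫_0^3 f dx + (0) − (0), i.e. ∫_0^3 f dx must equal u'(0) − u'(3) = 0. Indeed ∫_0^3 (2*x^2 - 3*x - 3/2) dx = 0, so the data are compatible. The solution is then unique only up to an additive constant (fix it e.g. by requiring ∫_0^3 u dx = 0).


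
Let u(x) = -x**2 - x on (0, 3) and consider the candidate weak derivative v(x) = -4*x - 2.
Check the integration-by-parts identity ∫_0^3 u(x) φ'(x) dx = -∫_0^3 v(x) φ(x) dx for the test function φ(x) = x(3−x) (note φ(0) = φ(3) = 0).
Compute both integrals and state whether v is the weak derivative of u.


LHS = 18, RHS = 36. No, v is not the weak derivative of u.

u(x) = -x**2 - x, classical derivative u'(x) = -2*x - 1.
φ(x) = x(3−x), so φ'(x) = 3 - 2*x.
Note φ(0) = φ(3) = 0, so the boundary term u·φ vanishes.
LHS = ∫_0^3 u(x) φ'(x) dx = ∫_0^3 (2*x^3 - x^2 - 3*x) dx. Term by term:
  ∫_0^3 2*x^3 dx = 81/2;  ∫_0^3 -x^2 dx = -9;  ∫_0^3 -3*x dx = -27/2.
Sum: 81/2 − 9 − 27/2 = 18.
So LHS = 18.
∫_0^3 v(x) φ(x) dx = ∫_0^3 (4*x^3 - 10*x^2 - 6*x) dx. Term by term:
  ∫_0^3 4*x^3 dx = 81;  ∫_0^3 -10*x^2 dx = -90;  ∫_0^3 -6*x dx = -27.
Sum: 81 − 90 − 27 = -36.
So RHS = -∫_0^3 v(x) φ(x) dx = 36.
LHS − RHS = -18 ≠ 0, so the identity fails.
(For a valid weak derivative the identity must hold for EVERY test function, in particular this one. The failure shows v is NOT the weak derivative of u.)
Correct weak derivative would be u'(x) = -2*x - 1.


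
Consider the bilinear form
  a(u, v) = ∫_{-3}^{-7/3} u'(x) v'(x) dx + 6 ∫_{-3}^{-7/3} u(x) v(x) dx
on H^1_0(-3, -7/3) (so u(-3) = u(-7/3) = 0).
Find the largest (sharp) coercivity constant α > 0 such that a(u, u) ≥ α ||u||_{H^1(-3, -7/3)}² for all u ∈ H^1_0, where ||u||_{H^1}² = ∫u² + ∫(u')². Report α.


α = 1

Coercivity of a(·,·) on H^1_0(-3, -7/3) means a(u, u) ≥ α ||u||_{H^1}² for every u ∈ H^1_0.
The interval has length L = 2/3, and Poincaré/coercivity depend only on L. Here a(u, u) = ∫(u')² + (6)·∫u².
Here c = 6 ≥ 1, so a(u,u) = ∫(u')² + c∫u² ≥ ∫(u')² + ∫u² = ||u||_{H^1}², i.e. α = 1 works. No larger α is possible: a(u,u) ≥ α||u||_{H^1}² means (1−α)∫(u')² ≥ (α−c)∫u², and for the modes u_n = sin(nπ(x−x₀)/L) (x₀ the left endpoint) one has ∫u_n²/∫(u_n')² = (L/(nπ))² → 0, so a(u_n,u_n)/||u_n||_{H^1}² → 1. Hence the optimal constant is α = 1.
Therefore α = 1.


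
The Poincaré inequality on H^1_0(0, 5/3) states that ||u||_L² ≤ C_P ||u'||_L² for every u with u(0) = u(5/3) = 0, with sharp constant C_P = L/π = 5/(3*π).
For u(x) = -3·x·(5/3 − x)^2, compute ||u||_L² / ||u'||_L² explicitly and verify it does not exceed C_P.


||u||_L² / ||u'||_L² = 5*sqrt(14)/42 < C_P = 5/(3*π).

u(x) = -3·x·(5/3 − x)^2, so u'(x) = (5 - 9*x)*(x - 5/3).
u(x) = -3·x·(5/3 − x)^2 vanishes at x = 0 and x = 5/3, so u ∈ H^1_0(0, 5/3). Differentiate via the product rule and integrate the resulting polynomials term by term.
  ∫_0^5/3 u² dx = ∫_0^5/3 (9*x^6 - 60*x^5 + 150*x^4 - 500*x^3/3 + 625*x^2/9) dx. Term by term:
    ∫_0^5/3 9*x^6 dx = 78125/1701;  ∫_0^5/3 -60*x^5 dx = -156250/729;  ∫_0^5/3 150*x^4 dx = 31250/81;
    ∫_0^5/3 -500*x^3/3 dx = -78125/243;  ∫_0^5/3 625*x^2/9 dx = 78125/729.
  Sum: 78125/1701 − 156250/729 + 31250/81 − 78125/243 + 78125/729 = 15625/5103.
  ∫_0^5/3 (u')² dx = ∫_0^5/3 (81*x^4 - 360*x^3 + 550*x^2 - 1000*x/3 + 625/9) dx. Term by term:
    ∫_0^5/3 81*x^4 dx = 625/3;  ∫_0^5/3 -360*x^3 dx = -6250/9;  ∫_0^5/3 550*x^2 dx = 68750/81;
    ∫_0^5/3 -1000*x/3 dx = -12500/27;  ∫_0^5/3 625/9 dx = 3125/27.
  Sum: 625/3 − 6250/9 + 68750/81 − 12500/27 + 3125/27 = 1250/81.
∫_0^5/3 u² dx = 15625/5103, so ||u||_L² = 125*sqrt(7)/189.
∫_0^5/3 (u')² dx = 1250/81, so ||u'||_L² = 25*sqrt(2)/9.
Ratio ||u||_L² / ||u'||_L² = 5*sqrt(14)/42.
Sharp Poincaré constant on H^1_0(0, 5/3) is C_P = L/π = 5/(3*π), achieved by sin(3*π/5·x).
A polynomial bump cannot attain the sharp Poincaré constant (only the first sine eigenfunction does), so the ratio is strictly less than C_P, consistent with ||u||_L² ≤ C_P ||u'||_L².


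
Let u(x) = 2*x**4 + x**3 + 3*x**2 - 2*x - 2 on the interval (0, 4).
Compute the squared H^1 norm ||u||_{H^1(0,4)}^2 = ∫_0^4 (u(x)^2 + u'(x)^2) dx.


||u||_{H^1}^2 = 17157152/45

The H^1 norm (squared) on an interval (0, L) is
  ||u||_{H^1}^2 = ∫_0^L u(x)^2 dx + ∫_0^L u'(x)^2 dx.
Compute u'(x) = 8*x**3 + 3*x**2 + 6*x - 2.
Then u(x)^2 = 4*x**8 + 4*x**7 + 13*x**6 - 2*x**5 - 3*x**4 - 16*x**3 - 8*x**2 + 8*x + 4 and u'(x)^2 = 64*x**6 + 48*x**5 + 105*x**4 + 4*x**3 + 24*x**2 - 24*x + 4.
Integrate each monomial from 0 to 4 using ∫_0^4 c·x^n dx = c·4^(n+1)/(n+1):
  ∫_0^4 u(x)^2 dx = ∫_0^4 (4*x^8 + 4*x^7 + 13*x^6 - 2*x^5 - 3*x^4 - 16*x^3 - 8*x^2 + 8*x + 4) dx. Term by term:
    ∫_0^4 4*x^8 dx = 1048576/9;  ∫_0^4 4*x^7 dx = 32768;  ∫_0^4 13*x^6 dx = 212992/7;
    ∫_0^4 -2*x^5 dx = -4096/3;  ∫_0^4 -3*x^4 dx = -3072/5;  ∫_0^4 -16*x^3 dx = -1024;
    ∫_0^4 -8*x^2 dx = -512/3;  ∫_0^4 8*x dx = 64;  ∫_0^4 4 dx = 16.
  Sum: 1048576/9 + 32768 + 212992/7 − 4096/3 − 3072/5 − 1024 − 512/3 + 64 + 16 = 55631984/315.
  ∫_0^4 u'(x)^2 dx = ∫_0^4 (64*x^6 + 48*x^5 + 105*x^4 + 4*x^3 + 24*x^2 - 24*x + 4) dx. Term by term:
    ∫_0^4 64*x^6 dx = 1048576/7;  ∫_0^4 48*x^5 dx = 32768;  ∫_0^4 105*x^4 dx = 21504;
    ∫_0^4 4*x^3 dx = 256;  ∫_0^4 24*x^2 dx = 512;  ∫_0^4 -24*x dx = -192;
    ∫_0^4 4 dx = 16.
  Sum: 1048576/7 + 32768 + 21504 + 256 + 512 − 192 + 16 = 1432624/7.
Adding: ||u||_{H^1}^2 = 55631984/315 + 1432624/7 = 17157152/45.


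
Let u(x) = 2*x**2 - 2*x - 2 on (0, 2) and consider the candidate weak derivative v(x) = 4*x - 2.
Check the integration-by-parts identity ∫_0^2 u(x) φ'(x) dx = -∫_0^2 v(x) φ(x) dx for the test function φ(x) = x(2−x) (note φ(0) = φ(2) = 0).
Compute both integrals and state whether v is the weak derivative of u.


LHS = -8/3, RHS = -8/3. Yes, v = u' weakly.

u(x) = 2*x**2 - 2*x - 2, classical derivative u'(x) = 4*x - 2.
φ(x) = x(2−x), so φ'(x) = 2 - 2*x.
Note φ(0) = φ(2) = 0, so the boundary term u·φ vanishes.
LHS = ∫_0^2 u(x) φ'(x) dx = ∫_0^2 (-4*x^3 + 8*x^2 - 4) dx. Term by term:
  ∫_0^2 -4*x^3 dx = -16;  ∫_0^2 8*x^2 dx = 64/3;  ∫_0^2 -4 dx = -8.
Sum: -16 + 64/3 − 8 = -8/3.
So LHS = -8/3.
∫_0^2 v(x) φ(x) dx = ∫_0^2 (-4*x^3 + 10*x^2 - 4*x) dx. Term by term:
  ∫_0^2 -4*x^3 dx = -16;  ∫_0^2 10*x^2 dx = 80/3;  ∫_0^2 -4*x dx = -8.
Sum: -16 + 80/3 − 8 = 8/3.
So RHS = -∫_0^2 v(x) φ(x) dx = -8/3.
LHS = RHS, so the identity holds for this test φ.
Moreover u is smooth here and v(x) = u'(x) = 4*x - 2 pointwise, so the identity holds for every test function. Hence v is the weak derivative of u.


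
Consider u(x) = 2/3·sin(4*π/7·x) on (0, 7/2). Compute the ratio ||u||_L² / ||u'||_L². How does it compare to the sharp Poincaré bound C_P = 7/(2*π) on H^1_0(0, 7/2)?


||u||_L² / ||u'||_L² = 7/(4*π) < C_P = 7/(2*π).

u(x) = 2/3·sin(4*π/7·x), so u'(x) = 8*π*cos(4*π*x/7)/21.
Writing u(x) = A·sin(kπx/L) with A = 2/3 and k = 2, use ∫_0^L sin²(kπx/L) dx = L/2 and ∫_0^L cos²(kπx/L) dx = L/2.
u² = 4/9·sin²(4*π/7·x) and (u')² = 64*π^2/441·cos²(4*π/7·x), and each of sin², cos² integrates to L/2 = 7/4 over (0, 7/2).
∫_0^7/2 u² dx = 7/9, so ||u||_L² = sqrt(7)/3.
∫_0^7/2 (u')² dx = 16*π^2/63, so ||u'||_L² = 4*sqrt(7)*π/21.
Ratio ||u||_L² / ||u'||_L² = 7/(4*π).
Sharp Poincaré constant on H^1_0(0, 7/2) is C_P = L/π = 7/(2*π), achieved by sin(2*π/7·x).
This is the k = 2 harmonic; the ratio L/(kπ) is strictly less than C_P = L/π, consistent with the sharp inequality ||u||_L² ≤ C_P ||u'||_L².


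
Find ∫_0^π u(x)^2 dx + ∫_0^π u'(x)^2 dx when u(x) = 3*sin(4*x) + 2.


||u||_{H^1(0,π)}^2 = 161*π/2

u'(x) = 12*cos(4*x).
Expand u² and (u')² and integrate term by term on (0, π), using: for integers n ≥ 1, ∫_0^π sin²(nx) dx = ∫_0^π cos²(nx) dx = π/2; for n ≠ n', ∫_0^π sin(nx)sin(n'x) dx = ∫_0^π cos(nx)cos(n'x) dx = 0; and by product-to-sum, ∫_0^π sin(nx)cos(n'x) dx = ½∫_0^π [sin((n+n')x) + sin((n−n')x)] dx, which is 0 when n+n' is even and 2n/(n²−n'²) when n+n' is odd (it need not vanish on (0, π)). For the constant mode: ∫_0^π 1 dx = π, ∫_0^π cos(nx) dx = 0, ∫_0^π sin(nx) dx = (1−(−1)^n)/n.
  u² squared terms: (2)²·∫1 dx = 4·π = 4*π;  (3)²·∫sin(4x)² dx = 9·π/2 = 9*π/2.
  u² cross terms: 2·(2)·(3)·∫1·sin(4x) dx = 12·(0) = 0.
  So ∫_0^π u² dx = 4*π + 9*π/2 + 0 = 17*π/2.
  (u')² squared terms: (12)²·∫cos(4x)² dx = 144·π/2 = 72*π.
  So ∫_0^π (u')² dx = 72*π.
||u||_{H^1}^2 = (17*π/2) + (72*π) = 161*π/2.


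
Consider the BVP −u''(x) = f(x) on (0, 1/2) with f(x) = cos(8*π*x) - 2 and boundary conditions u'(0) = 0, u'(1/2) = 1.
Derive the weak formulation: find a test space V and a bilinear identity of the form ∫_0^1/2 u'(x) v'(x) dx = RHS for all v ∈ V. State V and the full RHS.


V = H^1(0, 1/2) (v unrestricted at boundary; u is determined up to an additive constant); weak form: ∫_0^1/2 u'v' dx = ∫_0^1/2 (cos(8*π*x) - 2) v dx + v(1/2) for all v ∈ V.

Multiply both sides by a test function v and integrate from 0 to 1/2:
  ∫_0^1/2 −u''(x) v(x) dx = ∫_0^1/2 f(x) v(x) dx.
Integrate the LHS by parts once:
  ∫_0^1/2 −u'' v dx = −[u'(x) v(x)]_0^1/2 + ∫_0^1/2 u'(x) v'(x) dx.
Thus ∫_0^1/2 u'(x) v'(x) dx = ∫_0^1/2 f(x) v(x) dx + [u'(x) v(x)]_0^1/2.
Choose V so that boundary terms are either known or forced to vanish.
u has inhomogeneous Neumann u'(0) = 0, u'(1/2) = 1. [u' v]_0^1/2 = (1)·v(1/2) − (0)·v(0) = v(1/2). Take V = H^1(0, 1/2); boundary term becomes part of RHS.
Weak formulation: find u (satisfying any essential BC) such that ∫_0^1/2 u'(x) v'(x) dx = ∫_0^1/2 f v dx + v(1/2) for all v ∈ V (Neumann data are natural BCs: they enter the RHS as boundary terms).
Substituting f(x) = cos(8*π*x) - 2, the right-hand side is ∫_0^1/2 (cos(8*π*x) - 2) v dx + v(1/2).
Compatibility check (pure Neumann): taking v ≡ 1 ∈ V gives 0 = ∫_0^1/2 f dx + (1) − (0), i.e. ∫_0^1/2 f dx must equal u'(0) − u'(1/2) = -1. Indeed ∫_0^1/2 (cos(8*π*x) - 2) dx = -1, so the data are compatible. The solution is then unique only up to an additive constant (fix it e.g. by requiring ∫_0^1/2 u dx = 0).


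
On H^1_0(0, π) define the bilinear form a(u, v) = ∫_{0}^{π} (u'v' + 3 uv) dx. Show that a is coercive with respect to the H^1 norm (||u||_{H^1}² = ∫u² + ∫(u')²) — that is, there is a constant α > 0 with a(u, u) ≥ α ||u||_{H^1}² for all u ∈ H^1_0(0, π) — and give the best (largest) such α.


α = 1

Coercivity of a(·,·) on H^1_0(0, π) means a(u, u) ≥ α ||u||_{H^1}² for every u ∈ H^1_0.
The interval has length L = π, and Poincaré/coercivity depend only on L. Here a(u, u) = ∫(u')² + (3)·∫u².
Here c = 3 ≥ 1, so a(u,u) = ∫(u')² + c∫u² ≥ ∫(u')² + ∫u² = ||u||_{H^1}², i.e. α = 1 works. No larger α is possible: a(u,u) ≥ α||u||_{H^1}² means (1−α)∫(u')² ≥ (α−c)∫u², and for the modes u_n = sin(nπ(x−x₀)/L) (x₀ the left endpoint) one has ∫u_n²/∫(u_n')² = (L/(nπ))² → 0, so a(u_n,u_n)/||u_n||_{H^1}² → 1. Hence the optimal constant is α = 1.
Therefore α = 1.


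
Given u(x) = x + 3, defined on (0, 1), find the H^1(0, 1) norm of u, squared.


||u||_{H^1}^2 = 40/3

The H^1 norm (squared) on an interval (0, L) is
  ||u||_{H^1}^2 = ∫_0^L u(x)^2 dx + ∫_0^L u'(x)^2 dx.
Compute u'(x) = 1.
Then u(x)^2 = x**2 + 6*x + 9 and u'(x)^2 = 1.
Integrate each monomial from 0 to 1 using ∫_0^1 c·x^n dx = c·1^(n+1)/(n+1):
  ∫_0^1 u(x)^2 dx = ∫_0^1 (x^2 + 6*x + 9) dx. Term by term:
    ∫_0^1 x^2 dx = 1/3;  ∫_0^1 6*x dx = 3;  ∫_0^1 9 dx = 9.
  Sum: 1/3 + 3 + 9 = 37/3.
  ∫_0^1 u'(x)^2 dx = ∫_0^1 (1) dx. Term by term:
    ∫_0^1 1 dx = 1.
Adding: ||u||_{H^1}^2 = 37/3 + 1 = 40/3.


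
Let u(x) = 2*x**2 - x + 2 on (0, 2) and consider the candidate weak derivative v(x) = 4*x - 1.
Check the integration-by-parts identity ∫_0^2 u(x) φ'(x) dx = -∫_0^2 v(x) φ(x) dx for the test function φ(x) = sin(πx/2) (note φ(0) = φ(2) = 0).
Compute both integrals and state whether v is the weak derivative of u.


LHS = -12/π, RHS = -12/π. Yes, v = u' weakly.

u(x) = 2*x**2 - x + 2, classical derivative u'(x) = 4*x - 1.
φ(x) = sin(πx/2), so φ'(x) = π*cos(π*x/2)/2.
Note φ(0) = φ(2) = 0, so the boundary term u·φ vanishes.
LHS = ∫_0^2 u(x) φ'(x) dx = ∫_0^2 (π*x^2*cos(π*x/2) - π*x*cos(π*x/2)/2 + π*cos(π*x/2)) dx. Term by term:
  ∫_0^2 π*cos(π*x/2) dx = 0;  ∫_0^2 π*x^2*cos(π*x/2) dx = -16/π;  ∫_0^2 -π*x*cos(π*x/2)/2 dx = 4/π.
Sum: 0 − 16/π + 4/π = -12/π.
So LHS = -12/π.
∫_0^2 v(x) φ(x) dx = ∫_0^2 (4*x*sin(π*x/2) - sin(π*x/2)) dx. Term by term:
  ∫_0^2 -sin(π*x/2) dx = -4/π;  ∫_0^2 4*x*sin(π*x/2) dx = 16/π.
Sum: -4/π + 16/π = 12/π.
So RHS = -∫_0^2 v(x) φ(x) dx = -12/π.
LHS = RHS, so the identity holds for this test φ.
Moreover u is smooth here and v(x) = u'(x) = 4*x - 1 pointwise, so the identity holds for every test function. Hence v is the weak derivative of u.


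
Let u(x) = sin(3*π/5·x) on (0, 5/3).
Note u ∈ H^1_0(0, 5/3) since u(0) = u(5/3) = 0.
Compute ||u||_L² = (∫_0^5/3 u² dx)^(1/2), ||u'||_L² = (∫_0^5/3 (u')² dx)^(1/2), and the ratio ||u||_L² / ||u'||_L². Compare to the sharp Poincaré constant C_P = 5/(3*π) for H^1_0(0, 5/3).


||u||_L² / ||u'||_L² = 5/(3*π) = C_P.

u(x) = sin(3*π/5·x), so u'(x) = 3*π*cos(3*π*x/5)/5.
Writing u(x) = A·sin(kπx/L) with A = 1 and k = 1, use ∫_0^L sin²(kπx/L) dx = L/2 and ∫_0^L cos²(kπx/L) dx = L/2.
u² = 1·sin²(3*π/5·x) and (u')² = 9*π^2/25·cos²(3*π/5·x), and each of sin², cos² integrates to L/2 = 5/6 over (0, 5/3).
∫_0^5/3 u² dx = 5/6, so ||u||_L² = sqrt(30)/6.
∫_0^5/3 (u')² dx = 3*π^2/10, so ||u'||_L² = sqrt(30)*π/10.
Ratio ||u||_L² / ||u'||_L² = 5/(3*π).
Sharp Poincaré constant on H^1_0(0, 5/3) is C_P = L/π = 5/(3*π), achieved by sin(3*π/5·x).
This is the k = 1 eigenfunction (up to amplitude), so the ratio equals the sharp Poincaré constant exactly.


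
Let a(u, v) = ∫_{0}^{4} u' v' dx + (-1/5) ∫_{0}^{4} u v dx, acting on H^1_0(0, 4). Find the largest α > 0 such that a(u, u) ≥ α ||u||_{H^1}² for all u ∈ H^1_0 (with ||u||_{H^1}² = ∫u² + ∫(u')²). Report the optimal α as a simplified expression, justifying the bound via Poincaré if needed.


α = (-16/5 + π^2)/(π^2 + 16)

Coercivity of a(·,·) on H^1_0(0, 4) means a(u, u) ≥ α ||u||_{H^1}² for every u ∈ H^1_0.
The interval has length L = 4, and Poincaré/coercivity depend only on L. Here a(u, u) = ∫(u')² + (-1/5)·∫u².
Here c = -1/5 < 0 with |c| < (π/L)² = π^2/16, so coercivity still holds. The condition a(u,u) ≥ α||u||_{H^1}² reads (1−α)∫(u')² ≥ (α−c)∫u². Any admissible α is ≤ 1 (rapidly oscillating u have ∫u²/∫(u')² → 0), and α = 1 would force 0 ≥ (1−c)∫u², impossible since c < 1; so 1−α > 0. By the sharp Poincaré inequality on H^1_0 of an interval of length L, ∫(u')² ≥ (π/L)²∫u² with equality for the first sine mode sin(π(x−x₀)/L) (x₀ the left endpoint), so the inequality holds for all u iff (1−α)(π/L)² ≥ α − c, i.e. α ≤ ((π/L)² + c)/((π/L)² + 1) = (1 + c(L/π)²)/(1 + (L/π)²). (Direct route, valid since c ≤ 0: Poincaré gives c∫u² ≥ c(L/π)²∫(u')², so a(u,u) ≥ (1 + c(L/π)²)∫(u')², while ||u||_{H^1}² ≤ (1 + (L/π)²)∫(u')²; dividing yields the same α.) With (π/L)² = π^2/16 and c = -1/5, the largest admissible constant is α = ((π/L)² + c)/((π/L)² + 1).
Simplifying, α = (-16/5 + π^2)/(π^2 + 16).


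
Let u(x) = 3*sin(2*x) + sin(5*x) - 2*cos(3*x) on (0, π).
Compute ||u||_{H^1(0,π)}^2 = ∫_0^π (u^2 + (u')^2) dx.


||u||_{H^1(0,π)}^2 = 96 + 111*π/2

u'(x) = 6*sin(3*x) + 6*cos(2*x) + 5*cos(5*x).
Expand u² and (u')² and integrate term by term on (0, π), using: for integers n ≥ 1, ∫_0^π sin²(nx) dx = ∫_0^π cos²(nx) dx = π/2; for n ≠ n', ∫_0^π sin(nx)sin(n'x) dx = ∫_0^π cos(nx)cos(n'x) dx = 0; and by product-to-sum, ∫_0^π sin(nx)cos(n'x) dx = ½∫_0^π [sin((n+n')x) + sin((n−n')x)] dx, which is 0 when n+n' is even and 2n/(n²−n'²) when n+n' is odd (it need not vanish on (0, π)).
  u² squared terms: (-2)²·∫cos(3x)² dx = 4·π/2 = 2*π;  (3)²·∫sin(2x)² dx = 9·π/2 = 9*π/2;  (1)²·∫sin(5x)² dx = 1·π/2 = π/2.
  u² cross terms: 2·(-2)·(3)·∫cos(3x)·sin(2x) dx = -12·(-4/5) = 48/5;  2·(-2)·(1)·∫cos(3x)·sin(5x) dx = -4·(0) = 0;  2·(3)·(1)·∫sin(2x)·sin(5x) dx = 6·(0) = 0.
  So ∫_0^π u² dx = 2*π + 9*π/2 + π/2 + 48/5 + 0 + 0 = 48/5 + 7*π.
  (u')² squared terms: (5)²·∫cos(5x)² dx = 25·π/2 = 25*π/2;  (6)²·∫cos(2x)² dx = 36·π/2 = 18*π;  (6)²·∫sin(3x)² dx = 36·π/2 = 18*π.
  (u')² cross terms: 2·(5)·(6)·∫cos(5x)·cos(2x) dx = 60·(0) = 0;  2·(5)·(6)·∫cos(5x)·sin(3x) dx = 60·(0) = 0;  2·(6)·(6)·∫cos(2x)·sin(3x) dx = 72·(6/5) = 432/5.
  So ∫_0^π (u')² dx = 25*π/2 + 18*π + 18*π + 0 + 0 + 432/5 = 432/5 + 97*π/2.
||u||_{H^1}^2 = (48/5 + 7*π) + (432/5 + 97*π/2) = 96 + 111*π/2.


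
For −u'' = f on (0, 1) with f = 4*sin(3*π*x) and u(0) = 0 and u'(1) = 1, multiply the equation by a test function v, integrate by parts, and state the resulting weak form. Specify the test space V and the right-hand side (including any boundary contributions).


V = {v ∈ H^1(0, 1) : v(0) = 0} (test functions vanish at x = 0 where u is specified); weak form: ∫_0^1 u'v' dx = ∫_0^1 (4*sin(3*π*x)) v dx + v(1) for all v ∈ V.

Multiply both sides by a test function v and integrate from 0 to 1:
  ∫_0^1 −u''(x) v(x) dx = ∫_0^1 f(x) v(x) dx.
Integrate the LHS by parts once:
  ∫_0^1 −u'' v dx = −[u'(x) v(x)]_0^1 + ∫_0^1 u'(x) v'(x) dx.
Thus ∫_0^1 u'(x) v'(x) dx = ∫_0^1 f(x) v(x) dx + [u'(x) v(x)]_0^1.
Choose V so that boundary terms are either known or forced to vanish.
Mixed BC: u(0) = 0 (Dirichlet) and u'(1) = 1 (Neumann). Define V = {v ∈ H^1(0, 1) : v(0) = 0}. Then [u' v]_0^1 = u'(1)·v(1) − u'(0)·0 = v(1).
Weak formulation: find u (satisfying any essential BC) such that ∫_0^1 u'(x) v'(x) dx = ∫_0^1 f v dx + v(1) for all v ∈ V (Dirichlet at 0 absorbed into V; Neumann datum at x = 1 contributes the boundary term).
Substituting f(x) = 4*sin(3*π*x), the right-hand side is ∫_0^1 (4*sin(3*π*x)) v dx + v(1).


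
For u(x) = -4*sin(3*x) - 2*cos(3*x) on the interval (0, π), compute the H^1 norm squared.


||u||_{H^1(0,π)}^2 = 100*π

u'(x) = 6*sin(3*x) - 12*cos(3*x).
Expand u² and (u')² and integrate term by term on (0, π), using: for integers n ≥ 1, ∫_0^π sin²(nx) dx = ∫_0^π cos²(nx) dx = π/2; for n ≠ n', ∫_0^π sin(nx)sin(n'x) dx = ∫_0^π cos(nx)cos(n'x) dx = 0; and by product-to-sum, ∫_0^π sin(nx)cos(n'x) dx = ½∫_0^π [sin((n+n')x) + sin((n−n')x)] dx, which is 0 when n+n' is even and 2n/(n²−n'²) when n+n' is odd (it need not vanish on (0, π)).
  u² squared terms: (-4)²·∫sin(3x)² dx = 16·π/2 = 8*π;  (-2)²·∫cos(3x)² dx = 4·π/2 = 2*π.
  u² cross terms: 2·(-4)·(-2)·∫sin(3x)·cos(3x) dx = 16·(0) = 0.
  So ∫_0^π u² dx = 8*π + 2*π + 0 = 10*π.
  (u')² squared terms: (-12)²·∫cos(3x)² dx = 144·π/2 = 72*π;  (6)²·∫sin(3x)² dx = 36·π/2 = 18*π.
  (u')² cross terms: 2·(-12)·(6)·∫cos(3x)·sin(3x) dx = -144·(0) = 0.
  So ∫_0^π (u')² dx = 72*π + 18*π + 0 = 90*π.
||u||_{H^1}^2 = (10*π) + (90*π) = 100*π.


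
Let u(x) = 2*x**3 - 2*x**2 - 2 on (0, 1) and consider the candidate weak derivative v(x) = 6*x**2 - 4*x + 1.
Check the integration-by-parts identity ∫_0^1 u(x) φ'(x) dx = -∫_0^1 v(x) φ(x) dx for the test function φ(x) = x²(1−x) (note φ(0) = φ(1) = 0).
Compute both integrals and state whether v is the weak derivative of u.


LHS = 0, RHS = -1/12. No, v is not the weak derivative of u.

u(x) = 2*x**3 - 2*x**2 - 2, classical derivative u'(x) = 6*x**2 - 4*x.
φ(x) = x²(1−x), so φ'(x) = x*(2 - 3*x).
Note φ(0) = φ(1) = 0, so the boundary term u·φ vanishes.
LHS = ∫_0^1 u(x) φ'(x) dx = ∫_0^1 (-6*x^5 + 10*x^4 - 4*x^3 + 6*x^2 - 4*x) dx. Term by term:
  ∫_0^1 -6*x^5 dx = -1;  ∫_0^1 10*x^4 dx = 2;  ∫_0^1 -4*x^3 dx = -1;
  ∫_0^1 6*x^2 dx = 2;  ∫_0^1 -4*x dx = -2.
Sum: -1 + 2 − 1 + 2 − 2 = 0.
So LHS = 0.
∫_0^1 v(x) φ(x) dx = ∫_0^1 (-6*x^5 + 10*x^4 - 5*x^3 + x^2) dx. Term by term:
  ∫_0^1 -6*x^5 dx = -1;  ∫_0^1 10*x^4 dx = 2;  ∫_0^1 -5*x^3 dx = -5/4;
  ∫_0^1 x^2 dx = 1/3.
Sum: -1 + 2 − 5/4 + 1/3 = 1/12.
So RHS = -∫_0^1 v(x) φ(x) dx = -1/12.
LHS − RHS = 1/12 ≠ 0, so the identity fails.
(For a valid weak derivative the identity must hold for EVERY test function, in particular this one. The failure shows v is NOT the weak derivative of u.)
Correct weak derivative would be u'(x) = 6*x**2 - 4*x.


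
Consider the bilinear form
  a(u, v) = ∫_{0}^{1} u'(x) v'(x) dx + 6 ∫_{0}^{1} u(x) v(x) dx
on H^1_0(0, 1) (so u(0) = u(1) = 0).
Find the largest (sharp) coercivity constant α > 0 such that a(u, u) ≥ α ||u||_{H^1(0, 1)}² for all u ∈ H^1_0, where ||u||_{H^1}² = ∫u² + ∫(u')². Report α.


α = 1

Coercivity of a(·,·) on H^1_0(0, 1) means a(u, u) ≥ α ||u||_{H^1}² for every u ∈ H^1_0.
The interval has length L = 1, and Poincaré/coercivity depend only on L. Here a(u, u) = ∫(u')² + (6)·∫u².
Here c = 6 ≥ 1, so a(u,u) = ∫(u')² + c∫u² ≥ ∫(u')² + ∫u² = ||u||_{H^1}², i.e. α = 1 works. No larger α is possible: a(u,u) ≥ α||u||_{H^1}² means (1−α)∫(u')² ≥ (α−c)∫u², and for the modes u_n = sin(nπ(x−x₀)/L) (x₀ the left endpoint) one has ∫u_n²/∫(u_n')² = (L/(nπ))² → 0, so a(u_n,u_n)/||u_n||_{H^1}² → 1. Hence the optimal constant is α = 1.
Therefore α = 1.


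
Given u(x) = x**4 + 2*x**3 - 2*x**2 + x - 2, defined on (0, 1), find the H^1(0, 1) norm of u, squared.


||u||_{H^1}^2 = 6193/630

The H^1 norm (squared) on an interval (0, L) is
  ||u||_{H^1}^2 = ∫_0^L u(x)^2 dx + ∫_0^L u'(x)^2 dx.
Compute u'(x) = 4*x**3 + 6*x**2 - 4*x + 1.
Then u(x)^2 = x**8 + 4*x**7 - 6*x**5 + 4*x**4 - 12*x**3 + 9*x**2 - 4*x + 4 and u'(x)^2 = 16*x**6 + 48*x**5 + 4*x**4 - 40*x**3 + 28*x**2 - 8*x + 1.
Integrate each monomial from 0 to 1 using ∫_0^1 c·x^n dx = c·1^(n+1)/(n+1):
  ∫_0^1 u(x)^2 dx = ∫_0^1 (x^8 + 4*x^7 - 6*x^5 + 4*x^4 - 12*x^3 + 9*x^2 - 4*x + 4) dx. Term by term:
    ∫_0^1 x^8 dx = 1/9;  ∫_0^1 4*x^7 dx = 1/2;  ∫_0^1 -6*x^5 dx = -1;
    ∫_0^1 4*x^4 dx = 4/5;  ∫_0^1 -12*x^3 dx = -3;  ∫_0^1 9*x^2 dx = 3;
    ∫_0^1 -4*x dx = -2;  ∫_0^1 4 dx = 4.
  Sum: 1/9 + 1/2 − 1 + 4/5 − 3 + 3 − 2 + 4 = 217/90.
  ∫_0^1 u'(x)^2 dx = ∫_0^1 (16*x^6 + 48*x^5 + 4*x^4 - 40*x^3 + 28*x^2 - 8*x + 1) dx. Term by term:
    ∫_0^1 16*x^6 dx = 16/7;  ∫_0^1 48*x^5 dx = 8;  ∫_0^1 4*x^4 dx = 4/5;
    ∫_0^1 -40*x^3 dx = -10;  ∫_0^1 28*x^2 dx = 28/3;  ∫_0^1 -8*x dx = -4;
    ∫_0^1 1 dx = 1.
  Sum: 16/7 + 8 + 4/5 − 10 + 28/3 − 4 + 1 = 779/105.
Adding: ||u||_{H^1}^2 = 217/90 + 779/105 = 6193/630.


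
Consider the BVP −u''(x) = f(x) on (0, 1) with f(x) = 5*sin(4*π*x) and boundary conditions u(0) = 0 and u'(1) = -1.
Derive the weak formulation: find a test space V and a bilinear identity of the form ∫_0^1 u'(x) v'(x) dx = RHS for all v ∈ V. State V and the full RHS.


V = {v ∈ H^1(0, 1) : v(0) = 0} (test functions vanish at x = 0 where u is specified); weak form: ∫_0^1 u'v' dx = ∫_0^1 (5*sin(4*π*x)) v dx − v(1) for all v ∈ V.

Multiply both sides by a test function v and integrate from 0 to 1:
  ∫_0^1 −u''(x) v(x) dx = ∫_0^1 f(x) v(x) dx.
Integrate the LHS by parts once:
  ∫_0^1 −u'' v dx = −[u'(x) v(x)]_0^1 + ∫_0^1 u'(x) v'(x) dx.
Thus ∫_0^1 u'(x) v'(x) dx = ∫_0^1 f(x) v(x) dx + [u'(x) v(x)]_0^1.
Choose V so that boundary terms are either known or forced to vanish.
Mixed BC: u(0) = 0 (Dirichlet) and u'(1) = -1 (Neumann). Define V = {v ∈ H^1(0, 1) : v(0) = 0}. Then [u' v]_0^1 = u'(1)·v(1) − u'(0)·0 = − v(1).
Weak formulation: find u (satisfying any essential BC) such that ∫_0^1 u'(x) v'(x) dx = ∫_0^1 f v dx − v(1) for all v ∈ V (Dirichlet at 0 absorbed into V; Neumann datum at x = 1 contributes the boundary term).
Substituting f(x) = 5*sin(4*π*x), the right-hand side is ∫_0^1 (5*sin(4*π*x)) v dx − v(1).


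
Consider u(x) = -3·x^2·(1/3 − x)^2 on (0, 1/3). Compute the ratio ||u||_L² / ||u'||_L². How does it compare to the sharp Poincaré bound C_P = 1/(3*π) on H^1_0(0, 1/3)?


||u||_L² / ||u'||_L² = sqrt(3)/18 < C_P = 1/(3*π).

u(x) = -3·x^2·(1/3 − x)^2, so u'(x) = 2*x*(-18*x^2 + 9*x - 1)/3.
u(x) = -3·x^2·(1/3 − x)^2 vanishes at x = 0 and x = 1/3, so u ∈ H^1_0(0, 1/3). Differentiate via the product rule and integrate the resulting polynomials term by term.
  ∫_0^1/3 u² dx = ∫_0^1/3 (9*x^8 - 12*x^7 + 6*x^6 - 4*x^5/3 + x^4/9) dx. Term by term:
    ∫_0^1/3 9*x^8 dx = 1/19683;  ∫_0^1/3 -12*x^7 dx = -1/4374;  ∫_0^1/3 6*x^6 dx = 2/5103;
    ∫_0^1/3 -4*x^5/3 dx = -2/6561;  ∫_0^1/3 x^4/9 dx = 1/10935.
  Sum: 1/19683 − 1/4374 + 2/5103 − 2/6561 + 1/10935 = 1/1377810.
  ∫_0^1/3 (u')² dx = ∫_0^1/3 (144*x^6 - 144*x^5 + 52*x^4 - 8*x^3 + 4*x^2/9) dx. Term by term:
    ∫_0^1/3 144*x^6 dx = 16/1701;  ∫_0^1/3 -144*x^5 dx = -8/243;  ∫_0^1/3 52*x^4 dx = 52/1215;
    ∫_0^1/3 -8*x^3 dx = -2/81;  ∫_0^1/3 4*x^2/9 dx = 4/729.
  Sum: 16/1701 − 8/243 + 52/1215 − 2/81 + 4/729 = 2/25515.
∫_0^1/3 u² dx = 1/1377810, so ||u||_L² = sqrt(210)/17010.
∫_0^1/3 (u')² dx = 2/25515, so ||u'||_L² = sqrt(70)/945.
Ratio ||u||_L² / ||u'||_L² = sqrt(3)/18.
Sharp Poincaré constant on H^1_0(0, 1/3) is C_P = L/π = 1/(3*π), achieved by sin(3*π·x).
A polynomial bump cannot attain the sharp Poincaré constant (only the first sine eigenfunction does), so the ratio is strictly less than C_P, consistent with ||u||_L² ≤ C_P ||u'||_L².


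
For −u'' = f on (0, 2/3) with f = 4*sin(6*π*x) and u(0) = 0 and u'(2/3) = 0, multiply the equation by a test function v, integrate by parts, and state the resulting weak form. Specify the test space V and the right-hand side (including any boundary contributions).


V = {v ∈ H^1(0, 2/3) : v(0) = 0} (test functions vanish at x = 0 where u is specified); weak form: ∫_0^2/3 u'v' dx = ∫_0^2/3 (4*sin(6*π*x)) v dx for all v ∈ V.

Multiply both sides by a test function v and integrate from 0 to 2/3:
  ∫_0^2/3 −u''(x) v(x) dx = ∫_0^2/3 f(x) v(x) dx.
Integrate the LHS by parts once:
  ∫_0^2/3 −u'' v dx = −[u'(x) v(x)]_0^2/3 + ∫_0^2/3 u'(x) v'(x) dx.
Thus ∫_0^2/3 u'(x) v'(x) dx = ∫_0^2/3 f(x) v(x) dx + [u'(x) v(x)]_0^2/3.
Choose V so that boundary terms are either known or forced to vanish.
Mixed BC: u(0) = 0 (Dirichlet) and u'(2/3) = 0 (Neumann). Define V = {v ∈ H^1(0, 2/3) : v(0) = 0}. Then [u' v]_0^2/3 = u'(2/3)·v(2/3) − u'(0)·0 = 0.
Weak formulation: find u (satisfying any essential BC) such that ∫_0^2/3 u'(x) v'(x) dx = ∫_0^2/3 f v dx for all v ∈ V (Dirichlet at 0 absorbed into V; the Neumann datum at x = 2/3 is zero, so no boundary term remains).
Substituting f(x) = 4*sin(6*π*x), the right-hand side is ∫_0^2/3 (4*sin(6*π*x)) v dx.


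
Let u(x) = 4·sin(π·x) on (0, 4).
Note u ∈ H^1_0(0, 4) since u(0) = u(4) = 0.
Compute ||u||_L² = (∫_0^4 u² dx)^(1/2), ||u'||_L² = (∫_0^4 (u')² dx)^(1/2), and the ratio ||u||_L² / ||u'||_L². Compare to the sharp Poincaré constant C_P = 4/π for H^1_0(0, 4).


||u||_L² / ||u'||_L² = 1/π < C_P = 4/π.

u(x) = 4·sin(π·x), so u'(x) = 4*π*cos(π*x).
Writing u(x) = A·sin(kπx/L) with A = 4 and k = 4, use ∫_0^L sin²(kπx/L) dx = L/2 and ∫_0^L cos²(kπx/L) dx = L/2.
u² = 16·sin²(π·x) and (u')² = 16*π^2·cos²(π·x), and each of sin², cos² integrates to L/2 = 2 over (0, 4).
∫_0^4 u² dx = 32, so ||u||_L² = 4*sqrt(2).
∫_0^4 (u')² dx = 32*π^2, so ||u'||_L² = 4*sqrt(2)*π.
Ratio ||u||_L² / ||u'||_L² = 1/π.
Sharp Poincaré constant on H^1_0(0, 4) is C_P = L/π = 4/π, achieved by sin(π/4·x).
This is the k = 4 harmonic; the ratio L/(kπ) is strictly less than C_P = L/π, consistent with the sharp inequality ||u||_L² ≤ C_P ||u'||_L².


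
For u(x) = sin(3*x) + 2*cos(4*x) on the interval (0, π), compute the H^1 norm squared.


||u||_{H^1(0,π)}^2 = -408/7 + 39*π

u'(x) = -8*sin(4*x) + 3*cos(3*x).
Expand u² and (u')² and integrate term by term on (0, π), using: for integers n ≥ 1, ∫_0^π sin²(nx) dx = ∫_0^π cos²(nx) dx = π/2; for n ≠ n', ∫_0^π sin(nx)sin(n'x) dx = ∫_0^π cos(nx)cos(n'x) dx = 0; and by product-to-sum, ∫_0^π sin(nx)cos(n'x) dx = ½∫_0^π [sin((n+n')x) + sin((n−n')x)] dx, which is 0 when n+n' is even and 2n/(n²−n'²) when n+n' is odd (it need not vanish on (0, π)).
  u² squared terms: (2)²·∫cos(4x)² dx = 4·π/2 = 2*π;  (1)²·∫sin(3x)² dx = 1·π/2 = π/2.
  u² cross terms: 2·(2)·(1)·∫cos(4x)·sin(3x) dx = 4·(-6/7) = -24/7.
  So ∫_0^π u² dx = 2*π + π/2 − 24/7 = -24/7 + 5*π/2.
  (u')² squared terms: (-8)²·∫sin(4x)² dx = 64·π/2 = 32*π;  (3)²·∫cos(3x)² dx = 9·π/2 = 9*π/2.
  (u')² cross terms: 2·(-8)·(3)·∫sin(4x)·cos(3x) dx = -48·(8/7) = -384/7.
  So ∫_0^π (u')² dx = 32*π + 9*π/2 − 384/7 = -384/7 + 73*π/2.
||u||_{H^1}^2 = (-24/7 + 5*π/2) + (-384/7 + 73*π/2) = -408/7 + 39*π.


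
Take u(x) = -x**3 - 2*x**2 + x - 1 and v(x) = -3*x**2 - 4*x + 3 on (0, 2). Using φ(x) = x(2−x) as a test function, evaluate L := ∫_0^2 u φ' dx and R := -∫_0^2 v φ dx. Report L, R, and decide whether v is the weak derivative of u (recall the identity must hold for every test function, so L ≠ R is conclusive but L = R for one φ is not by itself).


LHS = 44/5, RHS = 92/15. No, v is not the weak derivative of u.

u(x) = -x**3 - 2*x**2 + x - 1, classical derivative u'(x) = -3*x**2 - 4*x + 1.
φ(x) = x(2−x), so φ'(x) = 2 - 2*x.
Note φ(0) = φ(2) = 0, so the boundary term u·φ vanishes.
LHS = ∫_0^2 u(x) φ'(x) dx = ∫_0^2 (2*x^4 + 2*x^3 - 6*x^2 + 4*x - 2) dx. Term by term:
  ∫_0^2 2*x^4 dx = 64/5;  ∫_0^2 2*x^3 dx = 8;  ∫_0^2 -6*x^2 dx = -16;
  ∫_0^2 4*x dx = 8;  ∫_0^2 -2 dx = -4.
Sum: 64/5 + 8 − 16 + 8 − 4 = 44/5.
So LHS = 44/5.
∫_0^2 v(x) φ(x) dx = ∫_0^2 (3*x^4 - 2*x^3 - 11*x^2 + 6*x) dx. Term by term:
  ∫_0^2 3*x^4 dx = 96/5;  ∫_0^2 -2*x^3 dx = -8;  ∫_0^2 -11*x^2 dx = -88/3;
  ∫_0^2 6*x dx = 12.
Sum: 96/5 − 8 − 88/3 + 12 = -92/15.
So RHS = -∫_0^2 v(x) φ(x) dx = 92/15.
LHS − RHS = 8/3 ≠ 0, so the identity fails.
(For a valid weak derivative the identity must hold for EVERY test function, in particular this one. The failure shows v is NOT the weak derivative of u.)
Correct weak derivative would be u'(x) = -3*x**2 - 4*x + 1.


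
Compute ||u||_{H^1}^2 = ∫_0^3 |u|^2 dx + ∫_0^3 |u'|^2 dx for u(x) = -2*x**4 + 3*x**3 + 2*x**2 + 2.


||u||_{H^1}^2 = 401601/70

The H^1 norm (squared) on an interval (0, L) is
  ||u||_{H^1}^2 = ∫_0^L u(x)^2 dx + ∫_0^L u'(x)^2 dx.
Compute u'(x) = -8*x**3 + 9*x**2 + 4*x.
Then u(x)^2 = 4*x**8 - 12*x**7 + x**6 + 12*x**5 - 4*x**4 + 12*x**3 + 8*x**2 + 4 and u'(x)^2 = 64*x**6 - 144*x**5 + 17*x**4 + 72*x**3 + 16*x**2.
Integrate each monomial from 0 to 3 using ∫_0^3 c·x^n dx = c·3^(n+1)/(n+1):
  ∫_0^3 u(x)^2 dx = ∫_0^3 (4*x^8 - 12*x^7 + x^6 + 12*x^5 - 4*x^4 + 12*x^3 + 8*x^2 + 4) dx. Term by term:
    ∫_0^3 4*x^8 dx = 8748;  ∫_0^3 -12*x^7 dx = -19683/2;  ∫_0^3 x^6 dx = 2187/7;
    ∫_0^3 12*x^5 dx = 1458;  ∫_0^3 -4*x^4 dx = -972/5;  ∫_0^3 12*x^3 dx = 243;
    ∫_0^3 8*x^2 dx = 72;  ∫_0^3 4 dx = 12.
  Sum: 8748 − 19683/2 + 2187/7 + 1458 − 972/5 + 243 + 72 + 12 = 56667/70.
  ∫_0^3 u'(x)^2 dx = ∫_0^3 (64*x^6 - 144*x^5 + 17*x^4 + 72*x^3 + 16*x^2) dx. Term by term:
    ∫_0^3 64*x^6 dx = 139968/7;  ∫_0^3 -144*x^5 dx = -17496;  ∫_0^3 17*x^4 dx = 4131/5;
    ∫_0^3 72*x^3 dx = 1458;  ∫_0^3 16*x^2 dx = 144.
  Sum: 139968/7 − 17496 + 4131/5 + 1458 + 144 = 172467/35.
Adding: ||u||_{H^1}^2 = 56667/70 + 172467/35 = 401601/70.


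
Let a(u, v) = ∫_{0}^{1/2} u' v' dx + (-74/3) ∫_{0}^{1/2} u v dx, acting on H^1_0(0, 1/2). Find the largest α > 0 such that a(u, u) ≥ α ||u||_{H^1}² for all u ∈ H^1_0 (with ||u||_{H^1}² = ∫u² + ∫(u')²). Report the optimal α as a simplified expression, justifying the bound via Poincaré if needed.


α = 2*(-37 + 6*π^2)/(3*(1 + 4*π^2))

Coercivity of a(·,·) on H^1_0(0, 1/2) means a(u, u) ≥ α ||u||_{H^1}² for every u ∈ H^1_0.
The interval has length L = 1/2, and Poincaré/coercivity depend only on L. Here a(u, u) = ∫(u')² + (-74/3)·∫u².
Here c = -74/3 < 0 with |c| < (π/L)² = 4*π^2, so coercivity still holds. The condition a(u,u) ≥ α||u||_{H^1}² reads (1−α)∫(u')² ≥ (α−c)∫u². Any admissible α is ≤ 1 (rapidly oscillating u have ∫u²/∫(u')² → 0), and α = 1 would force 0 ≥ (1−c)∫u², impossible since c < 1; so 1−α > 0. By the sharp Poincaré inequality on H^1_0 of an interval of length L, ∫(u')² ≥ (π/L)²∫u² with equality for the first sine mode sin(π(x−x₀)/L) (x₀ the left endpoint), so the inequality holds for all u iff (1−α)(π/L)² ≥ α − c, i.e. α ≤ ((π/L)² + c)/((π/L)² + 1) = (1 + c(L/π)²)/(1 + (L/π)²). (Direct route, valid since c ≤ 0: Poincaré gives c∫u² ≥ c(L/π)²∫(u')², so a(u,u) ≥ (1 + c(L/π)²)∫(u')², while ||u||_{H^1}² ≤ (1 + (L/π)²)∫(u')²; dividing yields the same α.) With (π/L)² = 4*π^2 and c = -74/3, the largest admissible constant is α = ((π/L)² + c)/((π/L)² + 1).
Simplifying, α = 2*(-37 + 6*π^2)/(3*(1 + 4*π^2)).


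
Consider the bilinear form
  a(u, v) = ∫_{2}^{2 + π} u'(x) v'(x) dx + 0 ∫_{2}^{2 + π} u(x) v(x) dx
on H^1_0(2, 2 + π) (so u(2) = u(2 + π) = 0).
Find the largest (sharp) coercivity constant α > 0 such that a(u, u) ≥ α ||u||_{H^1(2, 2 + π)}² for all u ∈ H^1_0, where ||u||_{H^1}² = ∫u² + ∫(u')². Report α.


α = 1/2

Coercivity of a(·,·) on H^1_0(2, 2 + π) means a(u, u) ≥ α ||u||_{H^1}² for every u ∈ H^1_0.
The interval has length L = π, and Poincaré/coercivity depend only on L. Here a(u, u) = ∫(u')² + (0)·∫u².
Here c = 0, so a(u,u) = ∫(u')² alone. The condition a(u,u) ≥ α||u||_{H^1}² reads (1−α)∫(u')² ≥ (α−c)∫u². Any admissible α is ≤ 1 (rapidly oscillating u have ∫u²/∫(u')² → 0), and α = 1 would force 0 ≥ (1−c)∫u², impossible since c < 1; so 1−α > 0. By the sharp Poincaré inequality on H^1_0 of an interval of length L, ∫(u')² ≥ (π/L)²∫u² with equality for the first sine mode sin(π(x−x₀)/L) (x₀ the left endpoint), so the inequality holds for all u iff (1−α)(π/L)² ≥ α − c, i.e. α ≤ ((π/L)² + c)/((π/L)² + 1) = (1 + c(L/π)²)/(1 + (L/π)²). (Direct route, valid since c ≤ 0: Poincaré gives c∫u² ≥ c(L/π)²∫(u')², so a(u,u) ≥ (1 + c(L/π)²)∫(u')², while ||u||_{H^1}² ≤ (1 + (L/π)²)∫(u')²; dividing yields the same α.) With (π/L)² = 1 and c = 0, the largest admissible constant is α = ((π/L)² + c)/((π/L)² + 1).
Simplifying, α = 1/2.


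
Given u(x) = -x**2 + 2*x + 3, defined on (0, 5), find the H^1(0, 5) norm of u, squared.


||u||_{H^1}^2 = 595/3

The H^1 norm (squared) on an interval (0, L) is
  ||u||_{H^1}^2 = ∫_0^L u(x)^2 dx + ∫_0^L u'(x)^2 dx.
Compute u'(x) = 2 - 2*x.
Then u(x)^2 = x**4 - 4*x**3 - 2*x**2 + 12*x + 9 and u'(x)^2 = 4*x**2 - 8*x + 4.
Integrate each monomial from 0 to 5 using ∫_0^5 c·x^n dx = c·5^(n+1)/(n+1):
  ∫_0^5 u(x)^2 dx = ∫_0^5 (x^4 - 4*x^3 - 2*x^2 + 12*x + 9) dx. Term by term:
    ∫_0^5 x^4 dx = 625;  ∫_0^5 -4*x^3 dx = -625;  ∫_0^5 -2*x^2 dx = -250/3;
    ∫_0^5 12*x dx = 150;  ∫_0^5 9 dx = 45.
  Sum: 625 − 625 − 250/3 + 150 + 45 = 335/3.
  ∫_0^5 u'(x)^2 dx = ∫_0^5 (4*x^2 - 8*x + 4) dx. Term by term:
    ∫_0^5 4*x^2 dx = 500/3;  ∫_0^5 -8*x dx = -100;  ∫_0^5 4 dx = 20.
  Sum: 500/3 − 100 + 20 = 260/3.
Adding: ||u||_{H^1}^2 = 335/3 + 260/3 = 595/3.


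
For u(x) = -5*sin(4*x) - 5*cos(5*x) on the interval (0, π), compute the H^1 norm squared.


||u||_{H^1(0,π)}^2 = -10400/9 + 1075*π/2

u'(x) = 25*sin(5*x) - 20*cos(4*x).
Expand u² and (u')² and integrate term by term on (0, π), using: for integers n ≥ 1, ∫_0^π sin²(nx) dx = ∫_0^π cos²(nx) dx = π/2; for n ≠ n', ∫_0^π sin(nx)sin(n'x) dx = ∫_0^π cos(nx)cos(n'x) dx = 0; and by product-to-sum, ∫_0^π sin(nx)cos(n'x) dx = ½∫_0^π [sin((n+n')x) + sin((n−n')x)] dx, which is 0 when n+n' is even and 2n/(n²−n'²) when n+n' is odd (it need not vanish on (0, π)).
  u² squared terms: (-5)²·∫cos(5x)² dx = 25·π/2 = 25*π/2;  (-5)²·∫sin(4x)² dx = 25·π/2 = 25*π/2.
  u² cross terms: 2·(-5)·(-5)·∫cos(5x)·sin(4x) dx = 50·(-8/9) = -400/9.
  So ∫_0^π u² dx = 25*π/2 + 25*π/2 − 400/9 = -400/9 + 25*π.
  (u')² squared terms: (-20)²·∫cos(4x)² dx = 400·π/2 = 200*π;  (25)²·∫sin(5x)² dx = 625·π/2 = 625*π/2.
  (u')² cross terms: 2·(-20)·(25)·∫cos(4x)·sin(5x) dx = -1000·(10/9) = -10000/9.
  So ∫_0^π (u')² dx = 200*π + 625*π/2 − 10000/9 = -10000/9 + 1025*π/2.
||u||_{H^1}^2 = (-400/9 + 25*π) + (-10000/9 + 1025*π/2) = -10400/9 + 1075*π/2.


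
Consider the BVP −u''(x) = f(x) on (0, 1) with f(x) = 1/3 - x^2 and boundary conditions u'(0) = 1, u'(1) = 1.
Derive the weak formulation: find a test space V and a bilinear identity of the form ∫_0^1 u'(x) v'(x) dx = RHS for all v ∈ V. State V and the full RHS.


V = H^1(0, 1) (v unrestricted at boundary; u is determined up to an additive constant); weak form: ∫_0^1 u'v' dx = ∫_0^1 (1/3 - x^2) v dx + v(1) − v(0) for all v ∈ V.

Multiply both sides by a test function v and integrate from 0 to 1:
  ∫_0^1 −u''(x) v(x) dx = ∫_0^1 f(x) v(x) dx.
Integrate the LHS by parts once:
  ∫_0^1 −u'' v dx = −[u'(x) v(x)]_0^1 + ∫_0^1 u'(x) v'(x) dx.
Thus ∫_0^1 u'(x) v'(x) dx = ∫_0^1 f(x) v(x) dx + [u'(x) v(x)]_0^1.
Choose V so that boundary terms are either known or forced to vanish.
u has inhomogeneous Neumann u'(0) = 1, u'(1) = 1. [u' v]_0^1 = (1)·v(1) − (1)·v(0) = v(1) − v(0). Take V = H^1(0, 1); boundary term becomes part of RHS.
Weak formulation: find u (satisfying any essential BC) such that ∫_0^1 u'(x) v'(x) dx = ∫_0^1 f v dx + v(1) − v(0) for all v ∈ V (Neumann data are natural BCs: they enter the RHS as boundary terms).
Substituting f(x) = 1/3 - x^2, the right-hand side is ∫_0^1 (1/3 - x^2) v dx + v(1) − v(0).
Compatibility check (pure Neumann): taking v ≡ 1 ∈ V gives 0 = ∫_0^1 f dx + (1) − (1), i.e. ∫_0^1 f dx must equal u'(0) − u'(1) = 0. Indeed ∫_0^1 (1/3 - x^2) dx = 0, so the data are compatible. The solution is then unique only up to an additive constant (fix it e.g. by requiring ∫_0^1 u dx = 0).
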